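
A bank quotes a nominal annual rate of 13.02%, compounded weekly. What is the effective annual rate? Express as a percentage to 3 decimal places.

13.887%

EAR = (1 + 13.02%/52)^52 − 1 = (1 + 0.00250385)^52 − 1.
(1 + 0.00250385)^52 ≈ 1.138871, so EAR ≈ 13.88708%.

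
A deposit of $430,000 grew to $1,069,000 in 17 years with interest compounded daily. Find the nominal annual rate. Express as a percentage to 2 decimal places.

(1 + r/365)^6205 = 1,069,000/430,000 = 2.48605.
1 + r/365 = 2.48605^(1/6205) ≈ 1.000147, so r/365 ≈ 0.000146778.
r ≈ 365·0.000146778 = 5.35741%.

5.36%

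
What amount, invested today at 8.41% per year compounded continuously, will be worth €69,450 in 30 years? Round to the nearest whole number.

P = A·e^(−rt) = 69,450·e^(−2.523).
e^(−2.523) ≈ 0.080218589636, so P ≈ 5,571.1811.

€5,571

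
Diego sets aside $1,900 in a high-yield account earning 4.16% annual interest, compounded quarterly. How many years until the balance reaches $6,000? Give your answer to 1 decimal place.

(1 + 0.0104)^(4t) = 6,000/1,900 = 3.1579.
4t·ln(1 + 0.0104) = ln(3.1579); 4t = 1.1499/0.0103463 ≈ 111.1418.
t ≈ 27.7855 years.

27.8 years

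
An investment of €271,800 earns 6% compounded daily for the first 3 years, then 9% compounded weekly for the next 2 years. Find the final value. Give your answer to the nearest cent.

€389,512.56

After 3 years at 6%: 271,800 × 1.19719965294 ≈ 325,398.8657.
Then 2 years at 9%: 325,398.8657 × 1.19703110289 ≈ 389,512.5630.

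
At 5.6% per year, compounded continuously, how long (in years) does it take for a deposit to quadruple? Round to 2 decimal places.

24.76 years

e^(0.056t) = 4, so 0.056t = ln 4 ≈ 1.3863.
t ≈ 1.3863/0.056 ≈ 24.7553.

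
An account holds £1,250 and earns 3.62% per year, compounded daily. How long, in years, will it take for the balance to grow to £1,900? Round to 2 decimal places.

We need (1 + 0.0000991781)^(365t) = 1.52, so 365t = ln 1.52 / ln 1.000099 ≈ 4222.0125.
t ≈ 4222.0125/365 = 11.5672 years.

11.57 years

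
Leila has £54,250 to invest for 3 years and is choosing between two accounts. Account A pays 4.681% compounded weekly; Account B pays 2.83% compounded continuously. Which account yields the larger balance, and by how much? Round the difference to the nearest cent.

Account A, by £3,368.25

Account A growth factor: (1 + 0.04681/52)^156 ≈ 1.1506958322; balance ≈ 62,425.2489.
Account B growth factor: e^(0.0283·3) = e^0.0849 ≈ 1.0886082004; balance ≈ 59,056.9949.
Account A is larger by 3,368.2540.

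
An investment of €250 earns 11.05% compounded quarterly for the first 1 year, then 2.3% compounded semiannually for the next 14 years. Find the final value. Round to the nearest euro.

After 1 years at 11.05%: 250 × 1.11516375 ≈ 278.7909.
Then 14 years at 2.3%: 278.7909 × 1.37735167 ≈ 383.9932.

€384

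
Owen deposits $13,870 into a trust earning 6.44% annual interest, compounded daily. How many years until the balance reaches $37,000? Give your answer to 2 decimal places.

15.24 years

(1 + 0.000176438)^(365t) = 37,000/13,870 = 2.6676.
365t·ln(1 + 0.000176438) = ln(2.6676); 365t = 0.98119/0.000176423 ≈ 5561.5811.
t ≈ 15.2372 years.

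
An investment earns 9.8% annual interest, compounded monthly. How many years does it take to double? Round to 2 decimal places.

7.10 years

(1 + 0.00816667)^(12t) = 2.
12t = ln 2 / ln(1 + 0.00816667) ≈ 0.69315/0.0081335 ≈ 85.2213.
t ≈ 7.1018.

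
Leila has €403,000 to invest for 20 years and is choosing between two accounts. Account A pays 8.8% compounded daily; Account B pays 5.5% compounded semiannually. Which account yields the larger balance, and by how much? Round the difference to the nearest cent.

A: (1 + 0.088/365)^7300 ≈ 5.811204531147, so 403,000 × 5.811204531147 ≈ 2,341,915.4261.
B: (1 + 0.0275)^40 ≈ 2.959873987177, so 403,000 × 2.959873987177 ≈ 1,192,829.2168.
Difference ≈ 1,149,086.2092 in favor of A.

Account A, by €1,149,086.21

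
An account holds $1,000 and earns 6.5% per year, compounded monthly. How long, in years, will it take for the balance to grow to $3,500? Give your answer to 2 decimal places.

19.33 years

We need (1 + 0.00541667)^(12t) = 3.5, so 12t = ln 3.5 / ln 1.005417 ≈ 231.9051.
t ≈ 231.9051/12 = 19.3254 years.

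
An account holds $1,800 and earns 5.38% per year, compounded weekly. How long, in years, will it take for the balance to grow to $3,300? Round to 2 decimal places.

(1 + 0.00103462)^(52t) = 3,300/1,800 = 1.8333.
52t·ln(1 + 0.00103462) = ln(1.8333); 52t = 0.60614/0.00103408 ≈ 586.1592.
t ≈ 11.2723 years.

11.27 years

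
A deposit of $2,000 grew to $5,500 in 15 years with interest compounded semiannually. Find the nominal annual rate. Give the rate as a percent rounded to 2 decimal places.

6.86%

The 30-period growth factor is 5,500/2,000 = 2.75.
r/2 = 2.75^(1/30) − 1 ≈ 0.034295, so r ≈ 2·0.034295 = 6.85900%.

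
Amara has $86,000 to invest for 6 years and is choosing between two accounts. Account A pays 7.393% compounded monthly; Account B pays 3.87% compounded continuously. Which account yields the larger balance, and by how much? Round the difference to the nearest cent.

Account A growth factor: (1 + 0.07393/12)^72 ≈ 1.55615677392; balance ≈ 133,829.4826.
Account B growth factor: e^(0.0387·6) = e^0.2322 ≈ 1.261371978; balance ≈ 108,477.9901.
Account A is larger by 25,351.4924.

Account A, by $25,351.49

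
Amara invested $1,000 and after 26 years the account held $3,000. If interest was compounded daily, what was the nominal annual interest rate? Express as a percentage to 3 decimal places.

4.226%

The 9490-period growth factor is 3,000/1,000 = 3.
r/365 = 3^(1/9490) − 1 ≈ 0.000115772, so r ≈ 365·0.000115772 = 4.22568%.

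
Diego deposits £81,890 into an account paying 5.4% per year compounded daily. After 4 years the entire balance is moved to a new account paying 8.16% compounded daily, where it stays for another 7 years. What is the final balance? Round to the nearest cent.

After 4 years at 5.4%: 81,890 × 1.24108255068 ≈ 101,632.2501.
Then 7 years at 8.16%: 101,632.2501 × 1.770277228 ≈ 179,917.2579.

£179,917.26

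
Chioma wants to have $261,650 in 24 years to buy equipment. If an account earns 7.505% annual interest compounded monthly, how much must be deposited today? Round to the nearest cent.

$43,441.57

Growth factor = (1 + 0.07505/12)^288 ≈ 6.02303251367.
P = 261,650/6.02303251367 ≈ 43,441.5719.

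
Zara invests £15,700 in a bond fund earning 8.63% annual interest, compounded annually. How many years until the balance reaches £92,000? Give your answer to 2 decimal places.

21.36 years

We need (1 + 0.0863)^t = 5.8599, so t = ln 5.8599 / ln 1.0863 ≈ 21.3600.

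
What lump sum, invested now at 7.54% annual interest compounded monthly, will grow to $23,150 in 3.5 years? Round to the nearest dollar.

$17,795

Periodic rate = 7.54%/12 = 0.00628333; 42 periods.
P = 23,150/(1 + 0.0754/12)^42 ≈ 23,150/1.3009234661 ≈ 17,795.0514.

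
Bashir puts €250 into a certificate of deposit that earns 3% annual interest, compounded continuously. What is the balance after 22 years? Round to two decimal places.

A = P·e^(rt) = 250·e^(0.03·22) = 250·e^0.66.
e^0.66 ≈ 1.93479233, so A ≈ 483.6981.

€483.70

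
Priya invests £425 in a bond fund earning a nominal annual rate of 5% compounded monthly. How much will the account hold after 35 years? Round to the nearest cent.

£2,436.83

Growth factor = (1 + 0.05/12)^420 ≈ 5.733718439.
A ≈ 425 × 5.733718439 ≈ 2,436.8303.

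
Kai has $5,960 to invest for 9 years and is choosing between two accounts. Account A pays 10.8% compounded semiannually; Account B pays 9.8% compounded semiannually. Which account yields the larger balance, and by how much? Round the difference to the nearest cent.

Account A, by $1,259.96

Account A growth factor: (1 + 0.054)^18 ≈ 2.5770983672; balance ≈ 15,359.5063.
Account B growth factor: (1 + 0.049)^18 ≈ 2.3656951934; balance ≈ 14,099.5434.
Account A is larger by 1,259.9629.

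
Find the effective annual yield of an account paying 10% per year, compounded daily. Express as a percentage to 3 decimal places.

One year is 365 periods at 0.000273973 each: (1 + 0.000273973)^365 ≈ 1.105156.
EAR = 1.105156 − 1 ≈ 10.51558%.

10.516%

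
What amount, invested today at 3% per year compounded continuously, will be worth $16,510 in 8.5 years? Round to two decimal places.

P = A·e^(−rt) = 16,510·e^(−0.255).
e^(−0.255) ≈ 0.77491649796, so P ≈ 12,793.8714.

$12,793.87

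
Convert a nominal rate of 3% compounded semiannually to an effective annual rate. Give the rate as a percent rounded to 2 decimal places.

EAR = (1 + 3%/2)^2 − 1 = (1 + 0.015)^2 − 1.
(1 + 0.015)^2 ≈ 1.030225, so EAR ≈ 3.02250%.

3.02%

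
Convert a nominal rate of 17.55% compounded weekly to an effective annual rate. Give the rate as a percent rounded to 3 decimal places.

19.149%

One year is 52 periods at 0.003375 each: (1 + 0.003375)^52 ≈ 1.19149.
EAR = 1.19149 − 1 ≈ 19.14899%.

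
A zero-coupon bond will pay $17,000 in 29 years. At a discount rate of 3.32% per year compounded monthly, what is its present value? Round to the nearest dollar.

$6,500

Periodic rate = 3.32%/12 = 0.00276667; 348 periods.
P = 17,000/(1 + 0.0332/12)^348 ≈ 17,000/2.6155400026 ≈ 6,499.6138.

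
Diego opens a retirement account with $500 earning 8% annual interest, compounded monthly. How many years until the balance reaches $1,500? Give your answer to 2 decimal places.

13.78 years

(1 + 0.00666667)^(12t) = 1,500/500 = 3.
12t·ln(1 + 0.00666667) = ln(3); 12t = 1.0986/0.00664454 ≈ 165.3405.
t ≈ 13.7784 years.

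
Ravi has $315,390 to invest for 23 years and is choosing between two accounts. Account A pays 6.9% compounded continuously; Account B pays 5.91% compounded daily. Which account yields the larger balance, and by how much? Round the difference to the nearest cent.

Account A, by $314,135.13

A: e^(0.069·23) = e^1.587 ≈ 4.889059726361, so 315,390 × 4.889059726361 ≈ 1,541,960.5471.
B: (1 + 0.0591/365)^8395 ≈ 3.893038524586, so 315,390 × 3.893038524586 ≈ 1,227,825.4203.
Difference ≈ 314,135.1268 in favor of A.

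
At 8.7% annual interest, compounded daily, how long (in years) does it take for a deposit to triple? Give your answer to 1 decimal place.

12.6 years

(1 + 0.000238356)^(365t) = 3.
365t = ln 3 / ln(1 + 0.000238356) ≈ 1.0986/0.000238328 ≈ 4609.6698.
t ≈ 12.6292.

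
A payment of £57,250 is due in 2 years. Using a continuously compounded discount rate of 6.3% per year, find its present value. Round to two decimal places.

P = A·e^(−rt) = 57,250·e^(−0.126).
e^(−0.126) ≈ 0.88161484678, so P ≈ 50,472.4500.

£50,472.45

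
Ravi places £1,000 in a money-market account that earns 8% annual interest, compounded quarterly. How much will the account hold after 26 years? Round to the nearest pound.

£7,842

Growth factor = (1 + 0.02)^104 ≈ 7.841837946.
A ≈ 1,000 × 7.841837946 ≈ 7,841.8379.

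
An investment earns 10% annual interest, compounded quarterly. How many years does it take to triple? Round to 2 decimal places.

(1 + 0.025)^(4t) = 3.
4t = ln 3 / ln(1 + 0.025) ≈ 1.0986/0.0246926 ≈ 44.4915.
t ≈ 11.1229.

11.12 years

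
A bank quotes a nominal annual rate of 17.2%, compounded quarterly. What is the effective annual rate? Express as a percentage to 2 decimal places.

18.34%

One year is 4 periods at 0.043 each: (1 + 0.043)^4 ≈ 1.183415.
EAR = 1.183415 − 1 ≈ 18.34154%.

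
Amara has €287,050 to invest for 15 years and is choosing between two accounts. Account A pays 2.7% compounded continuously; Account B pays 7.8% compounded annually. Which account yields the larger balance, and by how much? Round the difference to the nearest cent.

Account A growth factor: e^(0.027·15) = e^0.405 ≈ 1.49930250006; balance ≈ 430,374.7826.
Account B growth factor: (1 + 0.078)^15 ≈ 3.08518643201; balance ≈ 885,602.7653.
Account B is larger by 455,227.9827.

Account B, by €455,227.98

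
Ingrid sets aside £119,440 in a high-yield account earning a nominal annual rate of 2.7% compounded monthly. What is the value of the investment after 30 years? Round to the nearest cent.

£268,245.95

Growth factor = (1 + 0.00225)^360 ≈ 2.24586357819.
A ≈ 119,440 × 2.24586357819 ≈ 268,245.9458.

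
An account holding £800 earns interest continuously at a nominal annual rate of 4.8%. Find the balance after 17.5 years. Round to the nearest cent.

A = P·e^(rt) = 800·e^(0.048·17.5) = 800·e^0.84.
e^0.84 ≈ 2.316366977, so A ≈ 1,853.0936.

£1,853.09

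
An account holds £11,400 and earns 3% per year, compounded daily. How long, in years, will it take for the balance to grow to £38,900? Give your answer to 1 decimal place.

40.9 years

(1 + 0.0000821918)^(365t) = 38,900/11,400 = 3.4123.
365t·ln(1 + 0.0000821918) = ln(3.4123); 365t = 1.2274/8.21884e-05 ≈ 14933.7479.
t ≈ 40.9144 years.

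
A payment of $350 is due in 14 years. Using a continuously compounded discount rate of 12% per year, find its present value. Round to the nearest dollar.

$65

P = A·e^(−rt) = 350·e^(−1.68).
e^(−1.68) ≈ 0.186373976, so P ≈ 65.2309.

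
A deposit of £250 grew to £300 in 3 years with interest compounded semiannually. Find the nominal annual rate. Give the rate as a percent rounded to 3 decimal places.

(1 + r/2)^6 = 300/250 = 1.2.
1 + r/2 = 1.2^(1/6) ≈ 1.030853, so r/2 ≈ 0.0308533.
r ≈ 2·0.0308533 = 6.17066%.

6.171%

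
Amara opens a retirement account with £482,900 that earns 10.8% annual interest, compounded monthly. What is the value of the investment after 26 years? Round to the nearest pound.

Growth factor = (1 + 0.009)^312 ≈ 16.36981856437.
A ≈ 482,900 × 16.36981856437 ≈ 7,904,985.3847.

£7,904,985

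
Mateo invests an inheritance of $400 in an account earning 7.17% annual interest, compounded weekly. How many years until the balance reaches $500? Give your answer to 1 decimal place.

3.1 years

(1 + 0.00137885)^(52t) = 500/400 = 1.25.
52t·ln(1 + 0.00137885) = ln(1.25); 52t = 0.22314/0.0013779 ≈ 161.9451.
t ≈ 3.1143 years.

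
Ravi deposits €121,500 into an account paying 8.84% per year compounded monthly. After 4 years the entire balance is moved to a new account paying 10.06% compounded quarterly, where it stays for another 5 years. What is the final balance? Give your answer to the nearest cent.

€284,006.48

Phase 1: 121,500·(1 + 0.0884/12)^48 ≈ 172,814.4019.
Phase 2: 172,814.4019·(1 + 0.02515)^20 ≈ 284,006.4827.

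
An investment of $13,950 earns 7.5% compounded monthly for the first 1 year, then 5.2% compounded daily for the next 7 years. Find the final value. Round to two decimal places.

$21,633.01

After 1 years at 7.5%: 13,950 × 1.0776325989 ≈ 15,032.9748.
Then 7 years at 5.2%: 15,032.9748 × 1.4390369048 ≈ 21,633.0055.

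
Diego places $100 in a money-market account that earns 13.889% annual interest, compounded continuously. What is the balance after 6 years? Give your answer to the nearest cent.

$230.10

A = P·e^(rt) = 100·e^(0.13889·6) = 100·e^0.83334.
e^0.83334 ≈ 2.30099123, so A ≈ 230.0991.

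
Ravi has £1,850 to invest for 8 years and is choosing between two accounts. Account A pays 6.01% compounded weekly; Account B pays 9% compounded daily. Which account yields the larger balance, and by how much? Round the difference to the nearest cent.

A: (1 + 0.0601/52)^416 ≈ 1.616918807, so 1,850 × 1.616918807 ≈ 2,991.2998.
B: (1 + 0.09/365)^2920 ≈ 2.054250883, so 1,850 × 2.054250883 ≈ 3,800.3641.
Difference ≈ 809.0643 in favor of B.

Account B, by £809.06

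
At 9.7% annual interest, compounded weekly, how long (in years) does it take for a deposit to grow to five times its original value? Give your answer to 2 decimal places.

16.61 years

(1 + 0.00186538)^(52t) = 5.
52t = ln 5 / ln(1 + 0.00186538) ≈ 1.6094/0.00186365 ≈ 863.5959.
t ≈ 16.6076.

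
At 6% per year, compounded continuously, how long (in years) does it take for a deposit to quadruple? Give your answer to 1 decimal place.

e^(0.06t) = 4, so 0.06t = ln 4 ≈ 1.3863.
t ≈ 1.3863/0.06 ≈ 23.1049.

23.1 years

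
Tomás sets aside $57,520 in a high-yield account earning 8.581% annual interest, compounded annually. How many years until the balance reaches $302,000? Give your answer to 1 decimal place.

(1 + 0.08581)^t = 302,000/57,520 = 5.2503.
t·ln(1 + 0.08581) = ln(5.2503); t = 1.6583/0.0823263 ≈ 20.1430.

20.1 years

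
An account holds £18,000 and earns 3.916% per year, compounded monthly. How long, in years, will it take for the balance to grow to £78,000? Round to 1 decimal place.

37.5 years

(1 + 0.00326333)^(12t) = 78,000/18,000 = 4.3333.
12t·ln(1 + 0.00326333) = ln(4.3333); 12t = 1.4663/0.00325802 ≈ 450.0700.
t ≈ 37.5058 years.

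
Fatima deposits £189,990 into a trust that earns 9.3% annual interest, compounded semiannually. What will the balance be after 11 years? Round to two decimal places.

Periodic rate = 9.3%/2 = 0.0465; periods = 2·11 = 22.
A = 189,990·(1 + 0.0465)^22 ≈ 189,990·2.7180855318 ≈ 516,409.0702.

£516,409.07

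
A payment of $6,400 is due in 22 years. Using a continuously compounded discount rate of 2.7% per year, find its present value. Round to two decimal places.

P = A·e^(−rt) = 6,400·e^(−0.594).
e^(−0.594) ≈ 0.5521144043, so P ≈ 3,533.5322.

$3,533.53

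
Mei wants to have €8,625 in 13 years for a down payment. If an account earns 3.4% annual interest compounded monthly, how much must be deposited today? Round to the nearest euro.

Growth factor = (1 + 0.034/12)^156 ≈ 1.554843681.
P = 8,625/1.554843681 ≈ 5,547.1814.

€5,547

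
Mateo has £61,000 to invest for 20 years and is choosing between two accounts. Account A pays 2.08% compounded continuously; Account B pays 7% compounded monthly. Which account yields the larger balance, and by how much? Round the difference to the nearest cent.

Account B, by £153,894.03

Account A growth factor: e^(0.0208·20) = e^0.416 ≈ 1.5158858689; balance ≈ 92,469.0380.
Account B growth factor: (1 + 0.07/12)^240 ≈ 4.03873884898; balance ≈ 246,363.0698.
Account B is larger by 153,894.0318.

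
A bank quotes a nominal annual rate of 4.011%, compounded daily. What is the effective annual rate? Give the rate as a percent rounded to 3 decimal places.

EAR = (1 + 4.011%/365)^365 − 1 = (1 + 0.00010989)^365 − 1.
(1 + 0.00010989)^365 ≈ 1.040923, so EAR ≈ 4.09230%.

4.092%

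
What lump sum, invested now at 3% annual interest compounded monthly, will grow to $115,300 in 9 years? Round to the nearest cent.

$88,047.32

Periodic rate = 3%/12 = 0.0025; 108 periods.
P = 115,300/(1 + 0.0025)^108 ≈ 115,300/1.30952314756 ≈ 88,047.3172.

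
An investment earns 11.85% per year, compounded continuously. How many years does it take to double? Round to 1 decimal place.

e^(0.1185t) = 2, so 0.1185t = ln 2 ≈ 0.69315.
t ≈ 0.69315/0.1185 ≈ 5.8493.

5.8 years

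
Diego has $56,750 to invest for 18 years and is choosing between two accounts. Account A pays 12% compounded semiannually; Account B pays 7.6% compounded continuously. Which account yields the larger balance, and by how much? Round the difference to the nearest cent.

Account A, by $239,471.61

Account A growth factor: (1 + 0.06)^36 ≈ 8.14725199985; balance ≈ 462,356.5510.
Account B growth factor: e^(0.076·18) = e^1.368 ≈ 3.92748785954; balance ≈ 222,884.9360.
Account A is larger by 239,471.6150.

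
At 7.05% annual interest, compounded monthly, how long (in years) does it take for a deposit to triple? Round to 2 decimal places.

15.63 years

(1 + 0.005875)^(12t) = 3.
12t = ln 3 / ln(1 + 0.005875) ≈ 1.0986/0.00585781 ≈ 187.5466.
t ≈ 15.6289.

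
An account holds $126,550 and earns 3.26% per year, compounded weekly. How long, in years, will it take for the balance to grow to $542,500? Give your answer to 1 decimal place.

We need (1 + 0.000626923)^(52t) = 4.2868, so 52t = ln 4.2868 / ln 1.000627 ≈ 2322.4649.
t ≈ 2322.4649/52 = 44.6628 years.

44.7 years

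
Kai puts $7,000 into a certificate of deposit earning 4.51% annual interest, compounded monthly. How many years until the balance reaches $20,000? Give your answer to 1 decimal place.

23.3 years

We need (1 + 0.00375833)^(12t) = 2.8571, so 12t = ln 2.8571 / ln 1.003758 ≈ 279.8564.
t ≈ 279.8564/12 = 23.3214 years.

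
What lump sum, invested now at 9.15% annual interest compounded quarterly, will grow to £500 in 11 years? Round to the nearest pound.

Growth factor = (1 + 0.022875)^44 ≈ 2.70515917.
P = 500/2.70515917 ≈ 184.8320.

£185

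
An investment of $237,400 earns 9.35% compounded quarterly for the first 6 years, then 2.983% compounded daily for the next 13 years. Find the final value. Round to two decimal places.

$609,149.89

After 6 years at 9.35%: 237,400 × 1.74114636917 ≈ 413,348.1480.
Then 13 years at 2.983%: 413,348.1480 × 1.47369691902 ≈ 609,149.8923.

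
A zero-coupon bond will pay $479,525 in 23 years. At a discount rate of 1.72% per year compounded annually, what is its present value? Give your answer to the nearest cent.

Growth factor = (1 + 0.0172)^23 ≈ 1.48028754344.
P = 479,525/1.48028754344 ≈ 323,940.4413.

$323,940.44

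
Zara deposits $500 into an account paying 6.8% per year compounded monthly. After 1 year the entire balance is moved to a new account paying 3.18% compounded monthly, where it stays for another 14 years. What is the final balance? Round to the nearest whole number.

After 1 years at 6.8%: 500 × 1.07015988 ≈ 535.0799.
Then 14 years at 3.18%: 535.0799 × 1.55988352 ≈ 834.6624.

$835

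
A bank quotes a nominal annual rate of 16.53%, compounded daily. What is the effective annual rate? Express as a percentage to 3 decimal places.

One year is 365 periods at 0.000452877 each: (1 + 0.000452877)^365 ≈ 1.179703.
EAR = 1.179703 − 1 ≈ 17.97028%.

17.970%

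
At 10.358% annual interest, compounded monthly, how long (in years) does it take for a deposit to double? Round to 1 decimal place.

6.7 years

(1 + 0.00863167)^(12t) = 2.
12t = ln 2 / ln(1 + 0.00863167) ≈ 0.69315/0.00859463 ≈ 80.6489.
t ≈ 6.7207.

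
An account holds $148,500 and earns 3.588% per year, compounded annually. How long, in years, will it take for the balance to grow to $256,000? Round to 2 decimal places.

15.45 years

(1 + 0.03588)^t = 256,000/148,500 = 1.7239.
t·ln(1 + 0.03588) = ln(1.7239); t = 0.54459/0.0352513 ≈ 15.4489.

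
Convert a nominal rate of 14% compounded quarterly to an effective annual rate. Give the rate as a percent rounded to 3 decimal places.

14.752%

One year is 4 periods at 0.035 each: (1 + 0.035)^4 ≈ 1.147523.
EAR = 1.147523 − 1 ≈ 14.75230%.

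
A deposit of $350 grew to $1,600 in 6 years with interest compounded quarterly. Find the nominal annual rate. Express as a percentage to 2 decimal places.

(1 + r/4)^24 = 1,600/350 = 4.57143.
1 + r/4 = 4.57143^(1/24) ≈ 1.065374, so r/4 ≈ 0.0653742.
r ≈ 4·0.0653742 = 26.14967%.

26.15%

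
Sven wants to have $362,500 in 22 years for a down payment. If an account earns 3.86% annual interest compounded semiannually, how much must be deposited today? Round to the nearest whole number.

$156,322

Periodic rate = 3.86%/2 = 0.0193; 44 periods.
P = 362,500/(1 + 0.0193)^44 ≈ 362,500/2.31893761553 ≈ 156,321.5835.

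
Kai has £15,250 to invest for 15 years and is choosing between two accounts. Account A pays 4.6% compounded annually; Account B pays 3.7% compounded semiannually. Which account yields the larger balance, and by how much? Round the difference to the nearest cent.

A: (1 + 0.046)^15 ≈ 1.9632484714, so 15,250 × 1.9632484714 ≈ 29,939.5392.
B: (1 + 0.0185)^30 ≈ 1.7331294423, so 15,250 × 1.7331294423 ≈ 26,430.2240.
Difference ≈ 3,509.3152 in favor of A.

Account A, by £3,509.32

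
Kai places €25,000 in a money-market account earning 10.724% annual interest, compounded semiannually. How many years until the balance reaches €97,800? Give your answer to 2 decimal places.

13.06 years

(1 + 0.05362)^(2t) = 97,800/25,000 = 3.912.
2t·ln(1 + 0.05362) = ln(3.912); 2t = 1.364/0.0522319 ≈ 26.1153.
t ≈ 13.0576 years.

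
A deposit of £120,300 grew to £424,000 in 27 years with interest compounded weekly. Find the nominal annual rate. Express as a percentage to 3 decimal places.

4.668%

(1 + r/52)^1404 = 424,000/120,300 = 3.52452.
1 + r/52 = 3.52452^(1/1404) ≈ 1.000898, so r/52 ≈ 0.000897657.
r ≈ 52·0.000897657 = 4.66782%.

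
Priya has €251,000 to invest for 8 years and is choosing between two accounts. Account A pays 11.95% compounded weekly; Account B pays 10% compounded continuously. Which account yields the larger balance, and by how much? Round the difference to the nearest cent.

Account A, by €93,592.41

Account A growth factor: (1 + 0.1195/52)^416 ≈ 2.59841904187; balance ≈ 652,203.1795.
Account B growth factor: e^(0.1·8) = e^0.8 ≈ 2.22554092849; balance ≈ 558,610.7731.
Account A is larger by 93,592.4065.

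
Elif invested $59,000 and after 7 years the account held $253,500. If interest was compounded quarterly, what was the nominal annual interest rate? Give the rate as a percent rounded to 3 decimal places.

The 28-period growth factor is 253,500/59,000 = 4.29661.
r/4 = 4.29661^(1/28) − 1 ≈ 0.0534445, so r ≈ 4·0.0534445 = 21.37778%.

21.378%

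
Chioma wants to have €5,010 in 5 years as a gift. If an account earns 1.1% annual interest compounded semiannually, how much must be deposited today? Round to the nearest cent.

€4,742.61

Growth factor = (1 + 0.0055)^10 ≈ 1.056381408.
P = 5,010/1.056381408 ≈ 4,742.6052.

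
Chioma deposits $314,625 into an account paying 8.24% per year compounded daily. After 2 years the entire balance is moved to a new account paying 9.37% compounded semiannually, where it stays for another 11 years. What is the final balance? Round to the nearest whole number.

After 2 years at 8.24%: 314,625 × 1.179135332398 ≈ 370,985.4540.
Then 11 years at 9.37%: 370,985.4540 × 2.738155211803 ≈ 1,015,815.7543.

$1,015,816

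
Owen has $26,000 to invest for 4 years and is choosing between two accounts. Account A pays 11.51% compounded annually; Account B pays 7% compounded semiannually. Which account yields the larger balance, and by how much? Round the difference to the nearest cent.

A: (1 + 0.1151)^4 ≈ 1.5461629536, so 26,000 × 1.5461629536 ≈ 40,200.2368.
B: (1 + 0.035)^8 ≈ 1.316809037, so 26,000 × 1.316809037 ≈ 34,237.0350.
Difference ≈ 5,963.2018 in favor of A.

Account A, by $5,963.20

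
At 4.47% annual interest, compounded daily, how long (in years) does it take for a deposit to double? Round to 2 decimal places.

15.51 years

(1 + 0.000122466)^(365t) = 2.
365t = ln 2 / ln(1 + 0.000122466) ≈ 0.69315/0.000122458 ≈ 5660.2732.
t ≈ 15.5076.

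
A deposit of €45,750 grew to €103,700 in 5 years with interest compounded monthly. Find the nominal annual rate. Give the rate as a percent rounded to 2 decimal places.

(1 + r/12)^60 = 103,700/45,750 = 2.26667.
1 + r/12 = 2.26667^(1/60) ≈ 1.013732, so r/12 ≈ 0.0137319.
r ≈ 12·0.0137319 = 16.47832%.

16.48%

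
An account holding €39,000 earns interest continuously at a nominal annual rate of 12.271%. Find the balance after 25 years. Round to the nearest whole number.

A = P·e^(rt) = 39,000·e^(0.12271·25) = 39,000·e^3.06775.
e^3.06775 ≈ 21.4934878811, so A ≈ 838,246.0274.

€838,246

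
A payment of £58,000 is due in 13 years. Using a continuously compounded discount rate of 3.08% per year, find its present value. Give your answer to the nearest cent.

£38,863.01

P = A·e^(−rt) = 58,000·e^(−0.4004).
e^(−0.4004) ≈ 0.67005197164, so P ≈ 38,863.0144.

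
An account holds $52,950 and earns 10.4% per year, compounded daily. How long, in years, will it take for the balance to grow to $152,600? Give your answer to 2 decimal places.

10.18 years

(1 + 0.000284932)^(365t) = 152,600/52,950 = 2.882.
365t·ln(1 + 0.000284932) = ln(2.882); 365t = 1.0585/0.000284891 ≈ 3715.3590.
t ≈ 10.1791 years.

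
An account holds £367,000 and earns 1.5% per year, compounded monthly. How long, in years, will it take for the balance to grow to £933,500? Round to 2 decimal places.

62.28 years

(1 + 0.00125)^(12t) = 933,500/367,000 = 2.5436.
12t·ln(1 + 0.00125) = ln(2.5436); 12t = 0.93358/0.00124922 ≈ 747.3300.
t ≈ 62.2775 years.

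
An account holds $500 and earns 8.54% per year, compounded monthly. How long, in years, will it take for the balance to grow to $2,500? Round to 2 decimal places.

(1 + 0.00711667)^(12t) = 2,500/500 = 5.
12t·ln(1 + 0.00711667) = ln(5); 12t = 1.6094/0.00709146 ≈ 226.9543.
t ≈ 18.9129 years.

18.91 years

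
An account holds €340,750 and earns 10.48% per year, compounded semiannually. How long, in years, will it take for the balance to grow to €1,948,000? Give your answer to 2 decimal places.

We need (1 + 0.0524)^(2t) = 5.7168, so 2t = ln 5.7168 / ln 1.0524 ≈ 34.1355.
t ≈ 34.1355/2 = 17.0677 years.

17.07 years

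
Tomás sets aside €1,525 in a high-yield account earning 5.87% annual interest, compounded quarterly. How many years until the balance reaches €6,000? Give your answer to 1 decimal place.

23.5 years

We need (1 + 0.014675)^(4t) = 3.9344, so 4t = ln 3.9344 / ln 1.014675 ≈ 94.0233.
t ≈ 94.0233/4 = 23.5058 years.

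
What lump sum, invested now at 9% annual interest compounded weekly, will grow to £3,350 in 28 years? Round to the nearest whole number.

£270

Periodic rate = 9%/52 = 0.00173077; 1456 periods.
P = 3,350/(1 + 0.09/52)^1456 ≈ 3,350/12.40155346 ≈ 270.1274.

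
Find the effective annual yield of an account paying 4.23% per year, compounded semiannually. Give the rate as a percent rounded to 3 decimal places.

One year is 2 periods at 0.02115 each: (1 + 0.02115)^2 ≈ 1.042747.
EAR = 1.042747 − 1 ≈ 4.27473%.

4.275%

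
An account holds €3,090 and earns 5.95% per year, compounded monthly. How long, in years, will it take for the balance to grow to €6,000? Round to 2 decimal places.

We need (1 + 0.00495833)^(12t) = 1.9417, so 12t = ln 1.9417 / ln 1.004958 ≈ 134.1645.
t ≈ 134.1645/12 = 11.1804 years.

11.18 years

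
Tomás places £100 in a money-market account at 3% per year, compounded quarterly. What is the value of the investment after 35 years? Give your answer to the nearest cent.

£284.65

Growth factor = (1 + 0.0075)^140 ≈ 2.84647697.
A ≈ 100 × 2.84647697 ≈ 284.6477.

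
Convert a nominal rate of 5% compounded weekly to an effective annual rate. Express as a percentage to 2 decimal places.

5.12%

EAR = (1 + 5%/52)^52 − 1 = (1 + 0.000961538)^52 − 1.
(1 + 0.000961538)^52 ≈ 1.051246, so EAR ≈ 5.12458%.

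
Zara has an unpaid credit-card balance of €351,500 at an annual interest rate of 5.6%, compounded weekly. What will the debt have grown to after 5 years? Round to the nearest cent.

€465,010.06

Growth factor = (1 + 0.056/52)^260 ≈ 1.3229304832.
A ≈ 351,500 × 1.3229304832 ≈ 465,010.0648.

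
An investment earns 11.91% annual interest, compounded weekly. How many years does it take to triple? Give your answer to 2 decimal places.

(1 + 0.00229038)^(52t) = 3.
52t = ln 3 / ln(1 + 0.00229038) ≈ 1.0986/0.00228777 ≈ 480.2119.
t ≈ 9.2348.

9.23 years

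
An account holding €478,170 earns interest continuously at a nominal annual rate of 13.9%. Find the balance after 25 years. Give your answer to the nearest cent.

A = P·e^(rt) = 478,170·e^(0.139·25) = 478,170·e^3.475.
e^3.475 ≈ 32.297828536611, so A ≈ 15,443,852.6714.

€15,443,852.67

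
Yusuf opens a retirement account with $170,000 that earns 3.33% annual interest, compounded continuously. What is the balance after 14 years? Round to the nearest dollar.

$270,967

A = P·e^(rt) = 170,000·e^(0.0333·14) = 170,000·e^0.4662.
e^0.4662 ≈ 1.59392575262, so A ≈ 270,967.3779.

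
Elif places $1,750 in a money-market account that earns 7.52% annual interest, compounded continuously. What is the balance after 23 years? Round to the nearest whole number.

A = P·e^(rt) = 1,750·e^(0.0752·23) = 1,750·e^1.7296.
e^1.7296 ≈ 5.638398098, so A ≈ 9,867.1967.

$9,867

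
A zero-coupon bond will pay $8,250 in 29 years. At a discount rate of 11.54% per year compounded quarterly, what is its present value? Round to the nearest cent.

Periodic rate = 11.54%/4 = 0.02885; 116 periods.
P = 8,250/(1 + 0.02885)^116 ≈ 8,250/27.09188242 ≈ 304.5193.

$304.52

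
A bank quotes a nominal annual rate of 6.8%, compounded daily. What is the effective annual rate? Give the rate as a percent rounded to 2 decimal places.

7.04%

One year is 365 periods at 0.000186301 each: (1 + 0.000186301)^365 ≈ 1.070359.
EAR = 1.070359 − 1 ≈ 7.03585%.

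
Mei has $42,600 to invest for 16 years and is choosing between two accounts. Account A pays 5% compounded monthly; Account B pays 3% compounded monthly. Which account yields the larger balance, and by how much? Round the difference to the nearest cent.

Account A, by $25,847.05

Account A growth factor: (1 + 0.05/12)^192 ≈ 2.2218450372; balance ≈ 94,650.5986.
Account B growth factor: (1 + 0.0025)^192 ≈ 1.6151066605; balance ≈ 68,803.5437.
Account A is larger by 25,847.0548.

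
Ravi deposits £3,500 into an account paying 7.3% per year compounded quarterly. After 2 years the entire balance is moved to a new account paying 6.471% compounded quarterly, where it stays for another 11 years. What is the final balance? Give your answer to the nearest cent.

Phase 1: 3,500·(1 + 0.01825)^8 ≈ 4,044.8591.
Phase 2: 4,044.8591·(1 + 0.0161775)^44 ≈ 8,195.2966.

£8,195.30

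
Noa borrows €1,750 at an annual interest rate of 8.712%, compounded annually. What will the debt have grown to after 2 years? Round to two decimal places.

€2,068.20

Growth factor = (1 + 0.08712)^2 ≈ 1.181829894.
A ≈ 1,750 × 1.181829894 ≈ 2,068.2023.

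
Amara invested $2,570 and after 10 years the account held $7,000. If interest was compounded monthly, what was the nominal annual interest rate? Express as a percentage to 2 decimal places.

The 120-period growth factor is 7,000/2,570 = 2.72374.
r/12 = 2.72374^(1/120) − 1 ≈ 0.00838499, so r ≈ 12·0.00838499 = 10.06199%.

10.06%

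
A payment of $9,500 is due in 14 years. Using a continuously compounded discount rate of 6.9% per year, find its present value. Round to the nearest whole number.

P = A·e^(−rt) = 9,500·e^(−0.966).
e^(−0.966) ≈ 0.380602407, so P ≈ 3,615.7229.

$3,616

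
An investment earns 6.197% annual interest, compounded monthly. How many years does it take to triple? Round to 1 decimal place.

(1 + 0.00516417)^(12t) = 3.
12t = ln 3 / ln(1 + 0.00516417) ≈ 1.0986/0.00515088 ≈ 213.2864.
t ≈ 17.7739.

17.8 years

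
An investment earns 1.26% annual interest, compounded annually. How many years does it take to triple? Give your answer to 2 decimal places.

(1 + 0.0126)^t = 3.
t = ln 3 / ln(1 + 0.0126) ≈ 1.0986/0.0125213 ≈ 87.7396.

87.74 years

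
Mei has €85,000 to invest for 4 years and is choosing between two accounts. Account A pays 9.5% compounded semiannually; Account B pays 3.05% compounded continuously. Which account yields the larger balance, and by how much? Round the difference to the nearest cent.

A: (1 + 0.0475)^8 ≈ 1.44954683864, so 85,000 × 1.44954683864 ≈ 123,211.4813.
B: e^(0.0305·4) = e^0.122 ≈ 1.1297541018, so 85,000 × 1.1297541018 ≈ 96,029.0987.
Difference ≈ 27,182.3826 in favor of A.

Account A, by €27,182.38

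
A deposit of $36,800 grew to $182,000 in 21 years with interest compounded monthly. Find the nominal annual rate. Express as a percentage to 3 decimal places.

The 252-period growth factor is 182,000/36,800 = 4.94565.
r/12 = 4.94565^(1/252) − 1 ≈ 0.00636345, so r ≈ 12·0.00636345 = 7.63614%.

7.636%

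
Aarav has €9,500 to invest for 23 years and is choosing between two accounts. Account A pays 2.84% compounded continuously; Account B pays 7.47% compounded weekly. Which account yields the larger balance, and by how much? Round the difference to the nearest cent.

Account B, by €34,631.11

A: e^(0.0284·23) = e^0.6532 ≈ 1.9216803777, so 9,500 × 1.9216803777 ≈ 18,255.9636.
B: (1 + 0.0747/52)^1196 ≈ 5.5670601963, so 9,500 × 5.5670601963 ≈ 52,887.0719.
Difference ≈ 34,631.1083 in favor of B.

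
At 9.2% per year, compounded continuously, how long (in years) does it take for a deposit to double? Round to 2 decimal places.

7.53 years

e^(0.092t) = 2, so 0.092t = ln 2 ≈ 0.69315.
t ≈ 0.69315/0.092 ≈ 7.5342.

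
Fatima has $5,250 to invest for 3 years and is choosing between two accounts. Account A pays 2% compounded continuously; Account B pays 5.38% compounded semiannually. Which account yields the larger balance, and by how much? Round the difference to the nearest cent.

Account B, by $581.78

A: e^(0.02·3) = e^0.06 ≈ 1.061836547, so 5,250 × 1.061836547 ≈ 5,574.6419.
B: (1 + 0.0269)^6 ≈ 1.172651391, so 5,250 × 1.172651391 ≈ 6,156.4198.
Difference ≈ 581.7779 in favor of B.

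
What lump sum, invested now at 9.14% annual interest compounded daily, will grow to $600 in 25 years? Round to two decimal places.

Growth factor = (1 + 0.0914/365)^9125 ≈ 9.82287602.
P = 600/9.82287602 ≈ 61.0819.

$61.08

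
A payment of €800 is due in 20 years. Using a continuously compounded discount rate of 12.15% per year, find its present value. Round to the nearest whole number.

€70

P = A·e^(−rt) = 800·e^(−2.43).
e^(−2.43) ≈ 0.0880368326, so P ≈ 70.4295.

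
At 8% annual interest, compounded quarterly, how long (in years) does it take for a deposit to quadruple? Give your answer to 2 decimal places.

(1 + 0.02)^(4t) = 4.
4t = ln 4 / ln(1 + 0.02) ≈ 1.3863/0.0198026 ≈ 70.0056.
t ≈ 17.5014.

17.50 years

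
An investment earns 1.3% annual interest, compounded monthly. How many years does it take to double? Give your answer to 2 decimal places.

(1 + 0.00108333)^(12t) = 2.
12t = ln 2 / ln(1 + 0.00108333) ≈ 0.69315/0.00108275 ≈ 640.1747.
t ≈ 53.3479.

53.35 years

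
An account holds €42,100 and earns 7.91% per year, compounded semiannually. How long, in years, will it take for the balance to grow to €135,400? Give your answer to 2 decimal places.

We need (1 + 0.03955)^(2t) = 3.2162, so 2t = ln 3.2162 / ln 1.03955 ≈ 30.1172.
t ≈ 30.1172/2 = 15.0586 years.

15.06 years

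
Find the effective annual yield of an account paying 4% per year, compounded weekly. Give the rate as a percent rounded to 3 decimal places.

One year is 52 periods at 0.000769231 each: (1 + 0.000769231)^52 ≈ 1.040795.
EAR = 1.040795 − 1 ≈ 4.07948%.

4.079%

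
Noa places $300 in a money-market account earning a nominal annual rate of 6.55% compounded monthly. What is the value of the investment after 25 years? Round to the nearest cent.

Periodic rate = 6.55%/12 = 0.00545833; periods = 12·25 = 300.
A = 300·(1 + 0.0655/12)^300 ≈ 300·5.119450891 ≈ 1,535.8353.

$1,535.84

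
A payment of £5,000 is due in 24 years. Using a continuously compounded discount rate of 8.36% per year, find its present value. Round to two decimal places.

£672.36

P = A·e^(−rt) = 5,000·e^(−2.0064).
e^(−2.0064) ≈ 0.1344719032, so P ≈ 672.3595.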